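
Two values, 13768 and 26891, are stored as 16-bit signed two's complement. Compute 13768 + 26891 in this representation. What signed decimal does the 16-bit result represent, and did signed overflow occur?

-24877; overflow

13768 → 0011010111001000
26891 → 0110100100001011
  0011010111001000
+ 0110100100001011
= 1001111011010011
Result 1001111011010011: MSB = 1 → 40659 − 65536 = -24877.
Both addends are non-negative but the stored result is negative: signed overflow. The true value 13768 + 26891 = 40659 lies outside [-32768, 32767].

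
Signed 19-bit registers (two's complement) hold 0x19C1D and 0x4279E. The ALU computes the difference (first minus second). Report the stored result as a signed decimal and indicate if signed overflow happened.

-166785; overflow

0x19C1D = 0011001110000011101 = 105501 (signed)
0x4279E = 1000010011110011110 = -252002 (signed)
Subtract via negate-and-add: invert 1000010011110011110 + 1 = 0111101100001100010 (i.e. 252002).
  0011001110000011101
+ 0111101100001100010
= 1010111010001111111
Result 1010111010001111111: MSB = 1 → 357503 − 524288 = -166785.
Both addends (after negating the subtrahend) are non-negative but the stored result is negative: signed overflow. The true value 105501 − (-252002) = 357503 lies outside [-262144, 262143].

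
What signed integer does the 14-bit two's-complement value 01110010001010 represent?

MSB is 0, so the value is non-negative: 01110010001010 = 7306.

7306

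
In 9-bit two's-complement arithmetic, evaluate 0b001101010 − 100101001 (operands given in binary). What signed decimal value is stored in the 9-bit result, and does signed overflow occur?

0b001101010 → 001101010 = 106 (signed)
100101001 = -215 (signed)
Subtract via negate-and-add: invert 100101001 + 1 = 011010111 (i.e. 215).
  001101010
+ 011010111
= 101000001
Result 101000001: MSB = 1 → 321 − 512 = -191.
Both addends (after negating the subtrahend) are non-negative but the stored result is negative: signed overflow. The true value 106 − (-215) = 321 lies outside [-256, 255].

-191; overflow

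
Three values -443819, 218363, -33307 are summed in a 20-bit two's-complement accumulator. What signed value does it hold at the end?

-443819 + 218363 = -225456 (11001000111101010000)
-225456 + (-33307) = -258763 (11000000110100110101)

-258763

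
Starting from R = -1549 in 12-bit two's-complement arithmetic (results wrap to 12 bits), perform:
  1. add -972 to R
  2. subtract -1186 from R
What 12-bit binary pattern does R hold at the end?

Start: R = -1549 = 100111110011.
R = -1549 + (-972) = -2521; wraps to 1575 = 011000100111
R = 1575 − (-1186) = 2761; wraps to -1335 = 101011001001

101011001001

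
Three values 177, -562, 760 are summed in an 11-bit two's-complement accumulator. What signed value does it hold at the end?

375

177 + (-562) = -385 (11001111111)
-385 + 760 = 375 (00101110111)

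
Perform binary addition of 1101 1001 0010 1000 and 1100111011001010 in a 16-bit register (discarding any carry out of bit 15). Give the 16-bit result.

1010011111110010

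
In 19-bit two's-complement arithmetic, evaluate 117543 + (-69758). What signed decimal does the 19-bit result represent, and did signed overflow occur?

47785; no overflow

117543 → 0011100101100100111
-69758 → 1101110111110000010
  0011100101100100111
+ 1101110111110000010
= 0001011101010101001  (discard carry-out 1)
Result 0001011101010101001: MSB = 0 → value 47785.
Addends have opposite signs, so signed overflow cannot occur.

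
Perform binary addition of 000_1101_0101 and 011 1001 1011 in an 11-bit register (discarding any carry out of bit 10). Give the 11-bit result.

  00011010101
+ 01110011011
= 10001110000

10001110000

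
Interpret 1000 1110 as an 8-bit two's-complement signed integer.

-114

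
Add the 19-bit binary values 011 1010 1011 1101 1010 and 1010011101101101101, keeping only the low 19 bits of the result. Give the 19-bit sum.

0001110011101000111

  0111010101111011010
+ 1010011101101101101
= 0001110011101000111  (discard carry-out 1)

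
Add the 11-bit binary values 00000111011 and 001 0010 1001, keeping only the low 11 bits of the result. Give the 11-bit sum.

00101100100

  00000111011
+ 00100101001
= 00101100100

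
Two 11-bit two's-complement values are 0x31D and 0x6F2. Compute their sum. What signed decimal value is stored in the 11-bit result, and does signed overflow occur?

0x31D = 01100011101 = 797 (signed)
0x6F2 = 11011110010 = -270 (signed)
  01100011101
+ 11011110010
= 01000001111  (discard carry-out 1)
Result 01000001111: MSB = 0 → value 527.
Addends have opposite signs, so signed overflow cannot occur.

527; no overflow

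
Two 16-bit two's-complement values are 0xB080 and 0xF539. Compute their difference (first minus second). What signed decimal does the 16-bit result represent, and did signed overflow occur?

-17593; no overflow

0xB080 = 1011000010000000 = -20352 (signed)
0xF539 = 1111010100111001 = -2759 (signed)
Subtract via negate-and-add: invert 1111010100111001 + 1 = 0000101011000111 (i.e. 2759).
  1011000010000000
+ 0000101011000111
= 1011101101000111
Result 1011101101000111: MSB = 1 → 47943 − 65536 = -17593.
Addends (after negating the subtrahend) have opposite signs, so signed overflow cannot occur.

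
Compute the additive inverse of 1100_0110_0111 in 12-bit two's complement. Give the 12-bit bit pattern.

Invert: 001110011000. Add 1: 001110011001.
Check: 110001100111 = -921, 001110011001 = 921.

001110011001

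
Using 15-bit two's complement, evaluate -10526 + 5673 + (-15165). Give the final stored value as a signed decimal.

12750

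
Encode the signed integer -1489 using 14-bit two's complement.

11101000101111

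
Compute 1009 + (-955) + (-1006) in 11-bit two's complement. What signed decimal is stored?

1009 + (-955) = 54 (00000110110)
54 + (-1006) = -952 (10001001000)

-952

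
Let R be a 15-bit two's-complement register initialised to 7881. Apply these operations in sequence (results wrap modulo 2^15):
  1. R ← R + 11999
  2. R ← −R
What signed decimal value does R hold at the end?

Start: R = 7881 = 001111011001001.
R = 7881 + 11999 = 19880; wraps to -12888 = 100110110101000
R = −(-12888) = 12888 = 011001001011000

12888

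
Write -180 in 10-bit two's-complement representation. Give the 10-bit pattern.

1101001100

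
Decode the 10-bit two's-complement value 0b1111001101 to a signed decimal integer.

-51

MSB is 1, so the value is negative.
Unsigned reading: 973. Subtract 2^10 = 1024: 973 − 1024 = -51.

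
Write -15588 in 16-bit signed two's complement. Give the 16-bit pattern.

|-15588| = 15588 = 0011110011100100 in 16 bits.
Invert the bits: 1100001100011011. Add 1: 1100001100011100.

1100001100011100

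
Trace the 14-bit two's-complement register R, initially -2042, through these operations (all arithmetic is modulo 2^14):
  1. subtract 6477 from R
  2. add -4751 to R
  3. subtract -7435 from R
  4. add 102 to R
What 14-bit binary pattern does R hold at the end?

10100110011011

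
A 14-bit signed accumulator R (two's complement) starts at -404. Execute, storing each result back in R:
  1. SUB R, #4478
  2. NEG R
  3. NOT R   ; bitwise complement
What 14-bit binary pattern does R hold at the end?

10110011101101

Start: R = -404 = 11111001101100.
R = -404 − 4478 = -4882 = 10110011101110
R = −(-4882) = 4882 = 01001100010010
R = NOT 01001100010010 = 10110011101101 = -4883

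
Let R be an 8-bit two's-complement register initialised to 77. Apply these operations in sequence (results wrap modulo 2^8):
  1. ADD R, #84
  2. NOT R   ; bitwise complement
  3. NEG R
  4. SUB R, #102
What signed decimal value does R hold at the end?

Start: R = 77 = 01001101.
R = 77 + 84 = 161; wraps to -95 = 10100001
R = NOT 10100001 = 01011110 = 94
R = −(94) = -94 = 10100010
R = -94 − 102 = -196; wraps to 60 = 00111100

60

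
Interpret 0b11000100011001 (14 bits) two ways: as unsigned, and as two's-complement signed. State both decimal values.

Unsigned: 11000100011001 = 12569.
Signed: MSB=1 → 12569 − 16384 = -3815.

unsigned = 12569, signed = -3815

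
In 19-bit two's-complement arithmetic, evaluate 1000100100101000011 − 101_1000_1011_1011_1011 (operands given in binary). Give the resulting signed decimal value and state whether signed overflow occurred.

1000100100101000011 = -243389 (signed)
101_1000_1011_1011_1011 → 1011000101110111011 = -160837 (signed)
Subtract via negate-and-add: invert 1011000101110111011 + 1 = 0100111010001000101 (i.e. 160837).
  1000100100101000011
+ 0100111010001000101
= 1101011110110001000
Result 1101011110110001000: MSB = 1 → 441736 − 524288 = -82552.
Addends (after negating the subtrahend) have opposite signs, so signed overflow cannot occur.

-82552; no overflow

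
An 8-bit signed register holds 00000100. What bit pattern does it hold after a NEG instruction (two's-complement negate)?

11111100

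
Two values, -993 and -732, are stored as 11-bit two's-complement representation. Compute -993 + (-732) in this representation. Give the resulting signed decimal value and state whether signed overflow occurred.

323; overflow

-993 → 10000011111
-732 → 10100100100
  10000011111
+ 10100100100
= 00101000011  (discard carry-out 1)
Result 00101000011: MSB = 0 → value 323.
Both addends are negative but the stored result is non-negative: signed overflow. The true value -993 + (-732) = -1725 lies outside [-1024, 1023].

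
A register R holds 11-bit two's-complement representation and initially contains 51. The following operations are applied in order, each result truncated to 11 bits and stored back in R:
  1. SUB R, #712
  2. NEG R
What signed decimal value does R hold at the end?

661

Start: R = 51 = 00000110011.
R = 51 − 712 = -661 = 10101101011
R = −(-661) = 661 = 01010010101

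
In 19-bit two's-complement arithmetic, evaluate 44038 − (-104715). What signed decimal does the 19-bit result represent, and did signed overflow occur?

44038 → 0001010110000000110
-104715 → 1100110011011110101
Subtract via negate-and-add: invert 1100110011011110101 + 1 = 0011001100100001011 (i.e. 104715).
  0001010110000000110
+ 0011001100100001011
= 0100100010100010001
Result 0100100010100010001: MSB = 0 → value 148753.
Both addends (after negating the subtrahend) are non-negative and so is the stored result: no signed overflow.

148753; no overflow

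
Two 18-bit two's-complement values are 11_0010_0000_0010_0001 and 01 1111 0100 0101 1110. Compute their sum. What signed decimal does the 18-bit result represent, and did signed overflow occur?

11_0010_0000_0010_0001 → 110010000000100001 = -57311 (signed)
01 1111 0100 0101 1110 → 011111010001011110 = 128094 (signed)
  110010000000100001
+ 011111010001011110
= 010001010001111111  (discard carry-out 1)
Result 010001010001111111: MSB = 0 → value 70783.
Addends have opposite signs, so signed overflow cannot occur.

70783; no overflow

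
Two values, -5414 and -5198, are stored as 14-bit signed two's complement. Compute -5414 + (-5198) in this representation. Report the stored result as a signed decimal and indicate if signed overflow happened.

5772; overflow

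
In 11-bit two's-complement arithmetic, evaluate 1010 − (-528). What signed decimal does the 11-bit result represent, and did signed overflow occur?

-510; overflow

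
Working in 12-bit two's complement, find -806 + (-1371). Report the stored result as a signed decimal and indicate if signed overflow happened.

1919; overflow

-806 → 110011011010
-1371 → 101010100101
  110011011010
+ 101010100101
= 011101111111  (discard carry-out 1)
Result 011101111111: MSB = 0 → value 1919.
Both addends are negative but the stored result is non-negative: signed overflow. The true value -806 + (-1371) = -2177 lies outside [-2048, 2047].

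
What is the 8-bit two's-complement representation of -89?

|-89| = 89 = 01011001 in 8 bits.
Invert the bits: 10100110. Add 1: 10100111.

10100111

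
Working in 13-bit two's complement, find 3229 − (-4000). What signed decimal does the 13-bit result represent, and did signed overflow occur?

-963; overflow

3229 → 0110010011101
-4000 → 1000001100000
Subtract via negate-and-add: invert 1000001100000 + 1 = 0111110100000 (i.e. 4000).
  0110010011101
+ 0111110100000
= 1110000111101
Result 1110000111101: MSB = 1 → 7229 − 8192 = -963.
Both addends (after negating the subtrahend) are non-negative but the stored result is negative: signed overflow. The true value 3229 − (-4000) = 7229 lies outside [-4096, 4095].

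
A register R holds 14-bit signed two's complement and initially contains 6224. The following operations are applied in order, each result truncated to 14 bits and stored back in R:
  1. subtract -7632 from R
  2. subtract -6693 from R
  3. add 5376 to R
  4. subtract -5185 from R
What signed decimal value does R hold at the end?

-1658

Start: R = 6224 = 01100001010000.
R = 6224 − (-7632) = 13856; wraps to -2528 = 11011000100000
R = -2528 − (-6693) = 4165 = 01000001000101
R = 4165 + 5376 = 9541; wraps to -6843 = 10010101000101
R = -6843 − (-5185) = -1658 = 11100110000110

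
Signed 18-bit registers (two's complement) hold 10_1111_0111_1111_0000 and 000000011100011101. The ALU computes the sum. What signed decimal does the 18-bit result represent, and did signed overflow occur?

-65779; no overflow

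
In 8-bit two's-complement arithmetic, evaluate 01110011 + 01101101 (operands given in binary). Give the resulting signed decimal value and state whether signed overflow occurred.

01110011 = 115 (signed)
01101101 = 109 (signed)
  01110011
+ 01101101
= 11100000
Result 11100000: MSB = 1 → 224 − 256 = -32.
Both addends are non-negative but the stored result is negative: signed overflow. The true value 115 + 109 = 224 lies outside [-128, 127].

-32; overflow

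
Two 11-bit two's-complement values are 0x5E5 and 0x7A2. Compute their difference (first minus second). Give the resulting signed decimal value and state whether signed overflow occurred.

0x5E5 = 10111100101 = -539 (signed)
0x7A2 = 11110100010 = -94 (signed)
Subtract via negate-and-add: invert 11110100010 + 1 = 00001011110 (i.e. 94).
  10111100101
+ 00001011110
= 11001000011
Result 11001000011: MSB = 1 → 1603 − 2048 = -445.
Addends (after negating the subtrahend) have opposite signs, so signed overflow cannot occur.

-445; no overflow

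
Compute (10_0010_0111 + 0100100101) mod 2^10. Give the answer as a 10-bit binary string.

1101001100

  1000100111
+ 0100100101
= 1101001100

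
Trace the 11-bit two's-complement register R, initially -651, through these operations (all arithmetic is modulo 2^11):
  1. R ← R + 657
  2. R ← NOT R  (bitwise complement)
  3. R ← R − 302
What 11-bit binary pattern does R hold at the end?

11011001011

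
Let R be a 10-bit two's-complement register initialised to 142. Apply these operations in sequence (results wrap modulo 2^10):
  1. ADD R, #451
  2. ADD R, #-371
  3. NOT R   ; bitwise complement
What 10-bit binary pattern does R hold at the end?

Start: R = 142 = 0010001110.
R = 142 + 451 = 593; wraps to -431 = 1001010001
R = -431 + (-371) = -802; wraps to 222 = 0011011110
R = NOT 0011011110 = 1100100001 = -223

1100100001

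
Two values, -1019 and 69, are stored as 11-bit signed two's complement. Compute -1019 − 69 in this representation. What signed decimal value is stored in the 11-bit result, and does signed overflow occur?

960; overflow

-1019 → 10000000101
69 → 00001000101
Subtract via negate-and-add: invert 00001000101 + 1 = 11110111011 (i.e. -69).
  10000000101
+ 11110111011
= 01111000000  (discard carry-out 1)
Result 01111000000: MSB = 0 → value 960.
Both addends (after negating the subtrahend) are negative but the stored result is non-negative: signed overflow. The true value -1019 − 69 = -1088 lies outside [-1024, 1023].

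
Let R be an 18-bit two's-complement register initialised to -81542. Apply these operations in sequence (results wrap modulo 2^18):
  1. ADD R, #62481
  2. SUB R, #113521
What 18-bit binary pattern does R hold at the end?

Start: R = -81542 = 101100000101111010.
R = -81542 + 62481 = -19061 = 111011010110001011
R = -19061 − 113521 = -132582; wraps to 129562 = 011111101000011010

011111101000011010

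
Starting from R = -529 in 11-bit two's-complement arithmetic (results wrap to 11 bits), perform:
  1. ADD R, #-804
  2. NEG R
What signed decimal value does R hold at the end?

-715

Start: R = -529 = 10111101111.
R = -529 + (-804) = -1333; wraps to 715 = 01011001011
R = −(715) = -715 = 10100110101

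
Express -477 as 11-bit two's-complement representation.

|-477| = 477 = 00111011101 in 11 bits.
Invert the bits: 11000100010. Add 1: 11000100011.
Check: 11000100011 reads as 1571 − 2048 = -477.

11000100011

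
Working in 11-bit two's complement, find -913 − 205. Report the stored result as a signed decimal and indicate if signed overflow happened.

930; overflow

-913 → 10001101111
205 → 00011001101
Subtract via negate-and-add: invert 00011001101 + 1 = 11100110011 (i.e. -205).
  10001101111
+ 11100110011
= 01110100010  (discard carry-out 1)
Result 01110100010: MSB = 0 → value 930.
Both addends (after negating the subtrahend) are negative but the stored result is non-negative: signed overflow. The true value -913 − 205 = -1118 lies outside [-1024, 1023].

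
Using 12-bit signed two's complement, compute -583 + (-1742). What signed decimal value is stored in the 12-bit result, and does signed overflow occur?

1771; overflow

-583 → 110110111001
-1742 → 100100110010
  110110111001
+ 100100110010
= 011011101011  (discard carry-out 1)
Result 011011101011: MSB = 0 → value 1771.
Both addends are negative but the stored result is non-negative: signed overflow. The true value -583 + (-1742) = -2325 lies outside [-2048, 2047].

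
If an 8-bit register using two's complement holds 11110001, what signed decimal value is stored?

-15

MSB is 1, so the value is negative.
Invert: 00001110. Add 1: 00001111 = 15. So the value is −15.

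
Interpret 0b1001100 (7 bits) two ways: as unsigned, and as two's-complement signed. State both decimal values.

unsigned = 76, signed = -52

Unsigned: 1001100 = 76.
Signed: MSB=1 → 76 − 128 = -52.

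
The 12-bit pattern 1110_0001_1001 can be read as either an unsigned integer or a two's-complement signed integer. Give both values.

unsigned = 3609, signed = -487

Unsigned: 111000011001 = 3609.
Signed: MSB=1 → 3609 − 4096 = -487.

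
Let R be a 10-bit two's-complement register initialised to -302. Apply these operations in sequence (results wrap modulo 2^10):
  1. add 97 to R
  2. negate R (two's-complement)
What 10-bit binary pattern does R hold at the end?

0011001101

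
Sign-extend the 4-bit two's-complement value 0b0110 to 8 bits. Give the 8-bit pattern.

00000110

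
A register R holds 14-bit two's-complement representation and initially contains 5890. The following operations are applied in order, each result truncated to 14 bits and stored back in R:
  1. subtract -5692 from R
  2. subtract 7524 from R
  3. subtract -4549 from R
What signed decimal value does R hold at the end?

Start: R = 5890 = 01011100000010.
R = 5890 − (-5692) = 11582; wraps to -4802 = 10110100111110
R = -4802 − 7524 = -12326; wraps to 4058 = 00111111011010
R = 4058 − (-4549) = 8607; wraps to -7777 = 10000110011111

-7777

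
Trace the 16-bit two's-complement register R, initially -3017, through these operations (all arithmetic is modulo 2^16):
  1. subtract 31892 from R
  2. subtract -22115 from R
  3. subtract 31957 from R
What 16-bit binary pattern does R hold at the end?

0101000100110001

Start: R = -3017 = 1111010000110111.
R = -3017 − 31892 = -34909; wraps to 30627 = 0111011110100011
R = 30627 − (-22115) = 52742; wraps to -12794 = 1100111000000110
R = -12794 − 31957 = -44751; wraps to 20785 = 0101000100110001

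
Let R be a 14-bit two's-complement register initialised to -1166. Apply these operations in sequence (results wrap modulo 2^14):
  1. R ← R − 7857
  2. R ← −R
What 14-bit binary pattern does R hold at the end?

Start: R = -1166 = 11101101110010.
R = -1166 − 7857 = -9023; wraps to 7361 = 01110011000001
R = −(7361) = -7361 = 10001100111111

10001100111111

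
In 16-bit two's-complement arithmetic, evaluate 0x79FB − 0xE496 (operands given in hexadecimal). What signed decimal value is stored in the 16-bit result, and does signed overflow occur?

0x79FB = 0111100111111011 = 31227 (signed)
0xE496 = 1110010010010110 = -7018 (signed)
Subtract via negate-and-add: invert 1110010010010110 + 1 = 0001101101101010 (i.e. 7018).
  0111100111111011
+ 0001101101101010
= 1001010101100101
Result 1001010101100101: MSB = 1 → 38245 − 65536 = -27291.
Both addends (after negating the subtrahend) are non-negative but the stored result is negative: signed overflow. The true value 31227 − (-7018) = 38245 lies outside [-32768, 32767].

-27291; overflow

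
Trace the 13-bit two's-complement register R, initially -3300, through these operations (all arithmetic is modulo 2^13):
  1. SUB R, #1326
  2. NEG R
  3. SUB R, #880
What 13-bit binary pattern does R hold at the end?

0111010100010

Start: R = -3300 = 1001100011100.
R = -3300 − 1326 = -4626; wraps to 3566 = 0110111101110
R = −(3566) = -3566 = 1001000010010
R = -3566 − 880 = -4446; wraps to 3746 = 0111010100010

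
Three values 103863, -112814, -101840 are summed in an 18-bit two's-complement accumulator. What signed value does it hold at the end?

-110791

103863 + (-112814) = -8951 (111101110100001001)
-8951 + (-101840) = -110791 (100100111100111001)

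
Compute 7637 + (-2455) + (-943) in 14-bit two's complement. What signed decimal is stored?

7637 + (-2455) = 5182 (01010000111110)
5182 + (-943) = 4239 (01000010001111)

4239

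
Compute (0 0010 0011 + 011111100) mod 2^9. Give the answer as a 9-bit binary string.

100011111

  000100011
+ 011111100
= 100011111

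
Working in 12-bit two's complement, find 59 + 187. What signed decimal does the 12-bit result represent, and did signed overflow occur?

246; no overflow

59 → 000000111011
187 → 000010111011
  000000111011
+ 000010111011
= 000011110110
Result 000011110110: MSB = 0 → value 246.
Both addends are non-negative and so is the stored result: no signed overflow.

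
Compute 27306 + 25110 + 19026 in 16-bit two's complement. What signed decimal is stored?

27306 + 25110 = 52416 → wraps to -13120 (1100110011000000)
-13120 + 19026 = 5906 (0001011100010010)

5906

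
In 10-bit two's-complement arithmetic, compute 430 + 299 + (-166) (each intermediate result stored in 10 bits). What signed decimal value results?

-461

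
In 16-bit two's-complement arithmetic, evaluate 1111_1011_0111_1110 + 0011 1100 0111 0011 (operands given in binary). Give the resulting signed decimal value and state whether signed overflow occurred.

1111_1011_0111_1110 → 1111101101111110 = -1154 (signed)
0011 1100 0111 0011 → 0011110001110011 = 15475 (signed)
  1111101101111110
+ 0011110001110011
= 0011011111110001  (discard carry-out 1)
Result 0011011111110001: MSB = 0 → value 14321.
Addends have opposite signs, so signed overflow cannot occur.

14321; no overflow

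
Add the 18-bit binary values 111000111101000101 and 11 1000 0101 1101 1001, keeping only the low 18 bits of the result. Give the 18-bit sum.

110001010100011110

  111000111101000101
+ 111000010111011001
= 110001010100011110  (discard carry-out 1)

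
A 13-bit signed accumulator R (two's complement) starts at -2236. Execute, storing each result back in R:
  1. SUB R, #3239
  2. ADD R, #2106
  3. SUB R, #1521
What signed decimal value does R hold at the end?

Start: R = -2236 = 1011101000100.
R = -2236 − 3239 = -5475; wraps to 2717 = 0101010011101
R = 2717 + 2106 = 4823; wraps to -3369 = 1001011010111
R = -3369 − 1521 = -4890; wraps to 3302 = 0110011100110

3302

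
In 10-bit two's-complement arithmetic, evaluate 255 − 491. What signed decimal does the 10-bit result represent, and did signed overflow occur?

255 → 0011111111
491 → 0111101011
Subtract via negate-and-add: invert 0111101011 + 1 = 1000010101 (i.e. -491).
  0011111111
+ 1000010101
= 1100010100
Result 1100010100: MSB = 1 → 788 − 1024 = -236.
Addends (after negating the subtrahend) have opposite signs, so signed overflow cannot occur.

-236; no overflow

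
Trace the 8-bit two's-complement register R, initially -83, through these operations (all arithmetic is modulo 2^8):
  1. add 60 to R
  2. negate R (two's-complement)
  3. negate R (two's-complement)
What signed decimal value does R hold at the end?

Start: R = -83 = 10101101.
R = -83 + 60 = -23 = 11101001
R = −(-23) = 23 = 00010111
R = −(23) = -23 = 11101001

-23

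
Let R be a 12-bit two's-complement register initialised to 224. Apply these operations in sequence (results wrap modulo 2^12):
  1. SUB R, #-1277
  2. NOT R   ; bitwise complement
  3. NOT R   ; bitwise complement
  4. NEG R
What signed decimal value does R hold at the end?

-1501

Start: R = 224 = 000011100000.
R = 224 − (-1277) = 1501 = 010111011101
R = NOT 010111011101 = 101000100010 = -1502
R = NOT 101000100010 = 010111011101 = 1501
R = −(1501) = -1501 = 101000100011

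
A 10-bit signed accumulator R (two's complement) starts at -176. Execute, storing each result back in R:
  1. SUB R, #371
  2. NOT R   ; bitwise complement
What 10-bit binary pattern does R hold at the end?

1000100010

Start: R = -176 = 1101010000.
R = -176 − 371 = -547; wraps to 477 = 0111011101
R = NOT 0111011101 = 1000100010 = -478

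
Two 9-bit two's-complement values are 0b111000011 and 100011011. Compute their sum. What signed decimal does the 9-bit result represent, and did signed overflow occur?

222; overflow

0b111000011 → 111000011 = -61 (signed)
100011011 = -229 (signed)
  111000011
+ 100011011
= 011011110  (discard carry-out 1)
Result 011011110: MSB = 0 → value 222.
Both addends are negative but the stored result is non-negative: signed overflow. The true value -61 + (-229) = -290 lies outside [-256, 255].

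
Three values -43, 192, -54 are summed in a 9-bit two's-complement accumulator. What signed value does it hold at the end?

95

-43 + 192 = 149 (010010101)
149 + (-54) = 95 (001011111)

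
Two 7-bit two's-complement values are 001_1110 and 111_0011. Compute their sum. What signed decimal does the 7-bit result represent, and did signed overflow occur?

001_1110 → 0011110 = 30 (signed)
111_0011 → 1110011 = -13 (signed)
  0011110
+ 1110011
= 0010001  (discard carry-out 1)
Result 0010001: MSB = 0 → value 17.
Addends have opposite signs, so signed overflow cannot occur.

17; no overflow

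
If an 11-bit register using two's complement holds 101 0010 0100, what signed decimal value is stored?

MSB is 1, so the value is negative.
Unsigned reading: 1316. Subtract 2^11 = 2048: 1316 − 2048 = -732.

-732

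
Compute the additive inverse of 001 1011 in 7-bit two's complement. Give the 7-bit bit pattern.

1100101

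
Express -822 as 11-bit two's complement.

10011001010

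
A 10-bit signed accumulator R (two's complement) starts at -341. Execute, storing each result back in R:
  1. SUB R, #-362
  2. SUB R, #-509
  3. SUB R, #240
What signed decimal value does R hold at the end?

290

Start: R = -341 = 1010101011.
R = -341 − (-362) = 21 = 0000010101
R = 21 − (-509) = 530; wraps to -494 = 1000010010
R = -494 − 240 = -734; wraps to 290 = 0100100010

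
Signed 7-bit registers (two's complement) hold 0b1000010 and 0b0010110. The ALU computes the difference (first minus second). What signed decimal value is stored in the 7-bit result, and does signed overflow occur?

44; overflow

0b1000010 → 1000010 = -62 (signed)
0b0010110 → 0010110 = 22 (signed)
Subtract via negate-and-add: invert 0010110 + 1 = 1101010 (i.e. -22).
  1000010
+ 1101010
= 0101100  (discard carry-out 1)
Result 0101100: MSB = 0 → value 44.
Both addends (after negating the subtrahend) are negative but the stored result is non-negative: signed overflow. The true value -62 − 22 = -84 lies outside [-64, 63].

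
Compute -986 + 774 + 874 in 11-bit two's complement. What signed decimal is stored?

662

-986 + 774 = -212 (11100101100)
-212 + 874 = 662 (01010010110)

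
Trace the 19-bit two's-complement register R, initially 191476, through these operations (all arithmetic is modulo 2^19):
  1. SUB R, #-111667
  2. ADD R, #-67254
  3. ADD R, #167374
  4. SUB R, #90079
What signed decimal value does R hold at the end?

-211104

Start: R = 191476 = 0101110101111110100.
R = 191476 − (-111667) = 303143; wraps to -221145 = 1001010000000100111
R = -221145 + (-67254) = -288399; wraps to 235889 = 0111001100101110001
R = 235889 + 167374 = 403263; wraps to -121025 = 1100010011100111111
R = -121025 − 90079 = -211104 = 1001100011101100000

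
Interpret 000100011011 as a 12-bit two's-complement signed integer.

283

MSB is 0, so the value is non-negative: 000100011011 = 283.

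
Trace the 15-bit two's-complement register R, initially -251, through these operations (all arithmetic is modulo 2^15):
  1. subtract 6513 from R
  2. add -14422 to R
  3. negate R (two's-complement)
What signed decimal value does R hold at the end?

Start: R = -251 = 111111100000101.
R = -251 − 6513 = -6764 = 110010110010100
R = -6764 + (-14422) = -21186; wraps to 11582 = 010110100111110
R = −(11582) = -11582 = 101001011000010

-11582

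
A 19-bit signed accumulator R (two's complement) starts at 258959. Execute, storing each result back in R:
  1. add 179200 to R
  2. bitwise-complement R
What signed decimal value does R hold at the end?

Start: R = 258959 = 0111111001110001111.
R = 258959 + 179200 = 438159; wraps to -86129 = 1101010111110001111
R = NOT 1101010111110001111 = 0010101000001110000 = 86128

86128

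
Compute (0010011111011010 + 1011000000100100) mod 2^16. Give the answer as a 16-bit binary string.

1101011111111110

  0010011111011010
+ 1011000000100100
= 1101011111111110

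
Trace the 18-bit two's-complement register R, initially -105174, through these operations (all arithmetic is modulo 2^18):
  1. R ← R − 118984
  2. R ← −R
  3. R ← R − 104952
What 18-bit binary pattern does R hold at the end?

011101000110100110

Start: R = -105174 = 100110010100101010.
R = -105174 − 118984 = -224158; wraps to 37986 = 001001010001100010
R = −(37986) = -37986 = 110110101110011110
R = -37986 − 104952 = -142938; wraps to 119206 = 011101000110100110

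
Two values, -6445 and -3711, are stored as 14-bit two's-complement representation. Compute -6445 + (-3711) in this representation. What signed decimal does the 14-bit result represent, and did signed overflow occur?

6228; overflow

-6445 → 10011011010011
-3711 → 11000110000001
  10011011010011
+ 11000110000001
= 01100001010100  (discard carry-out 1)
Result 01100001010100: MSB = 0 → value 6228.
Both addends are negative but the stored result is non-negative: signed overflow. The true value -6445 + (-3711) = -10156 lies outside [-8192, 8191].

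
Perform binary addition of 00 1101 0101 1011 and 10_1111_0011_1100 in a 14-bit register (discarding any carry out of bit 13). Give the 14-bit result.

  00110101011011
+ 10111100111100
= 11110010010111

11110010010111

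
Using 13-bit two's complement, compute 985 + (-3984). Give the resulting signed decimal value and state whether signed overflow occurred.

-2999; no overflow

985 → 0001111011001
-3984 → 1000001110000
  0001111011001
+ 1000001110000
= 1010001001001
Result 1010001001001: MSB = 1 → 5193 − 8192 = -2999.
Addends have opposite signs, so signed overflow cannot occur.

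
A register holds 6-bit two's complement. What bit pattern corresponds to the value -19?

|-19| = 19 = 010011 in 6 bits.
Invert the bits: 101100. Add 1: 101101.

101101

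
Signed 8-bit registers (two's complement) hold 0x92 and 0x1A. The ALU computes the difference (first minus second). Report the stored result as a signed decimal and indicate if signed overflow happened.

120; overflow

0x92 = 10010010 = -110 (signed)
0x1A = 00011010 = 26 (signed)
Subtract via negate-and-add: invert 00011010 + 1 = 11100110 (i.e. -26).
  10010010
+ 11100110
= 01111000  (discard carry-out 1)
Result 01111000: MSB = 0 → value 120.
Both addends (after negating the subtrahend) are negative but the stored result is non-negative: signed overflow. The true value -110 − 26 = -136 lies outside [-128, 127].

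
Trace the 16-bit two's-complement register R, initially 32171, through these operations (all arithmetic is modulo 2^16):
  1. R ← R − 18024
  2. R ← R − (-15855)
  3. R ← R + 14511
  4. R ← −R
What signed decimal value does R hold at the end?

21023

Start: R = 32171 = 0111110110101011.
R = 32171 − 18024 = 14147 = 0011011101000011
R = 14147 − (-15855) = 30002 = 0111010100110010
R = 30002 + 14511 = 44513; wraps to -21023 = 1010110111100001
R = −(-21023) = 21023 = 0101001000011111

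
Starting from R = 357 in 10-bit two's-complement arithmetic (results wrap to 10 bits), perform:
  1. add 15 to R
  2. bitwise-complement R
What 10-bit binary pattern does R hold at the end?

Start: R = 357 = 0101100101.
R = 357 + 15 = 372 = 0101110100
R = NOT 0101110100 = 1010001011 = -373

1010001011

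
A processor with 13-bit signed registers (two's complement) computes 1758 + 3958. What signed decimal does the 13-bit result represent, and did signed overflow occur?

-2476; overflow

1758 → 0011011011110
3958 → 0111101110110
  0011011011110
+ 0111101110110
= 1011001010100
Result 1011001010100: MSB = 1 → 5716 − 8192 = -2476.
Both addends are non-negative but the stored result is negative: signed overflow. The true value 1758 + 3958 = 5716 lies outside [-4096, 4095].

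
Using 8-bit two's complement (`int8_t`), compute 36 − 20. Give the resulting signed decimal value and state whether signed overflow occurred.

36 → 00100100
20 → 00010100
Subtract via negate-and-add: invert 00010100 + 1 = 11101100 (i.e. -20).
  00100100
+ 11101100
= 00010000  (discard carry-out 1)
Result 00010000: MSB = 0 → value 16.
Addends (after negating the subtrahend) have opposite signs, so signed overflow cannot occur.

16; no overflow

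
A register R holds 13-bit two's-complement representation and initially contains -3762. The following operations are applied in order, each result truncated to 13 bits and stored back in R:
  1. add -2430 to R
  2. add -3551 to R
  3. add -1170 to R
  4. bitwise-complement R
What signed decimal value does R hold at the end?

2720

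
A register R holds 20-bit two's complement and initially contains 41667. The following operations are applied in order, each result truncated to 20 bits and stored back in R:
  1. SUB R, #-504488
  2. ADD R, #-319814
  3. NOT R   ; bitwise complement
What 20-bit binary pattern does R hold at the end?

11001000101111011010

Start: R = 41667 = 00001010001011000011.
R = 41667 − (-504488) = 546155; wraps to -502421 = 10000101010101101011
R = -502421 + (-319814) = -822235; wraps to 226341 = 00110111010000100101
R = NOT 00110111010000100101 = 11001000101111011010 = -226342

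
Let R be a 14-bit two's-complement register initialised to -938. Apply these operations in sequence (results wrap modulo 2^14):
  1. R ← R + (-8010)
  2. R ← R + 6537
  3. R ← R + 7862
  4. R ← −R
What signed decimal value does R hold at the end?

Start: R = -938 = 11110001010110.
R = -938 + (-8010) = -8948; wraps to 7436 = 01110100001100
R = 7436 + 6537 = 13973; wraps to -2411 = 11011010010101
R = -2411 + 7862 = 5451 = 01010101001011
R = −(5451) = -5451 = 10101010110101

-5451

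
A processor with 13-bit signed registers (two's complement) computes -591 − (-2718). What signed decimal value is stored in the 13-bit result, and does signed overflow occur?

-591 → 1110110110001
-2718 → 1010101100010
Subtract via negate-and-add: invert 1010101100010 + 1 = 0101010011110 (i.e. 2718).
  1110110110001
+ 0101010011110
= 0100001001111  (discard carry-out 1)
Result 0100001001111: MSB = 0 → value 2127.
Addends (after negating the subtrahend) have opposite signs, so signed overflow cannot occur.

2127; no overflow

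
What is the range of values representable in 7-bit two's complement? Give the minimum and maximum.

min = -64, max = 63

Minimum: −2^6 = -64.
Maximum: 2^6 − 1 = 63.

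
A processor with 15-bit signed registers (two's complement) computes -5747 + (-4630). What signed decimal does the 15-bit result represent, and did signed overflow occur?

-10377; no overflow

-5747 → 110100110001101
-4630 → 110110111101010
  110100110001101
+ 110110111101010
= 101011101110111  (discard carry-out 1)
Result 101011101110111: MSB = 1 → 22391 − 32768 = -10377.
Both addends are negative and so is the stored result: no signed overflow.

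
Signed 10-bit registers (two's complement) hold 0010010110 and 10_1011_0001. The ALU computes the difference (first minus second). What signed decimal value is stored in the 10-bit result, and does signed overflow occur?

485; no overflow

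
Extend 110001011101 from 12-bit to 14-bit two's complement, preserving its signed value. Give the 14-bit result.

11110001011101

MSB of 110001011101 is 1; replicate it into the new high bits.
11|110001011101 → 11110001011101 (still -931).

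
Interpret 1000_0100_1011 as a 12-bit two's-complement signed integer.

-1973

MSB is 1, so the value is negative.
Invert: 011110110100. Add 1: 011110110101 = 1973. So the value is −1973.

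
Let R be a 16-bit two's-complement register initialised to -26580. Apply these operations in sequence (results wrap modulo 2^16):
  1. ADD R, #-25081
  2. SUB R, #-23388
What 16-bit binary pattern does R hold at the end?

Start: R = -26580 = 1001100000101100.
R = -26580 + (-25081) = -51661; wraps to 13875 = 0011011000110011
R = 13875 − (-23388) = 37263; wraps to -28273 = 1001000110001111

1001000110001111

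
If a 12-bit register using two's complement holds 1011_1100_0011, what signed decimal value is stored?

-1085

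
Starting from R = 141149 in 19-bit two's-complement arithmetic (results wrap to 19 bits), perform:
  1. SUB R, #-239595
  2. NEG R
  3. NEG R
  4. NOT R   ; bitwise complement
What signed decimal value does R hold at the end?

143543

Start: R = 141149 = 0100010011101011101.
R = 141149 − (-239595) = 380744; wraps to -143544 = 1011100111101001000
R = −(-143544) = 143544 = 0100011000010111000
R = −(143544) = -143544 = 1011100111101001000
R = NOT 1011100111101001000 = 0100011000010110111 = 143543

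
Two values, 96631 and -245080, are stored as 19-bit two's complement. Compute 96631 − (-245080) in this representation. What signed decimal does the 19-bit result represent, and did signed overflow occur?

-182577; overflow

96631 → 0010111100101110111
-245080 → 1000100001010101000
Subtract via negate-and-add: invert 1000100001010101000 + 1 = 0111011110101011000 (i.e. 245080).
  0010111100101110111
+ 0111011110101011000
= 1010011011011001111
Result 1010011011011001111: MSB = 1 → 341711 − 524288 = -182577.
Both addends (after negating the subtrahend) are non-negative but the stored result is negative: signed overflow. The true value 96631 − (-245080) = 341711 lies outside [-262144, 262143].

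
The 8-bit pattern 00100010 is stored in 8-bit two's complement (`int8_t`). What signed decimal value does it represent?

MSB is 0, so the value is non-negative: 00100010 = 34.

34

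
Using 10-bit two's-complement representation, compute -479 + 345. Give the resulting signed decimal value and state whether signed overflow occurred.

-134; no overflow

-479 → 1000100001
345 → 0101011001
  1000100001
+ 0101011001
= 1101111010
Result 1101111010: MSB = 1 → 890 − 1024 = -134.
Addends have opposite signs, so signed overflow cannot occur.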